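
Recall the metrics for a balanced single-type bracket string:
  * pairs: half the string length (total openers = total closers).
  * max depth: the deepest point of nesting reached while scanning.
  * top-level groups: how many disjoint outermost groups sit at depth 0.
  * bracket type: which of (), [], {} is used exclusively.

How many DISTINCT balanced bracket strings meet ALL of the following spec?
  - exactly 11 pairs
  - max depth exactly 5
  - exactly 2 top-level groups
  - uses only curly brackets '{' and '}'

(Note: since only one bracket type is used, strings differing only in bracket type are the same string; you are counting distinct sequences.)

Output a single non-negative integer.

Answer: 5458

Derivation:
Spec: pairs=11 depth=5 groups=2
Count(depth <= 5) = 12578
Count(depth <= 4) = 7120
Count(depth == 5) = 12578 - 7120 = 5458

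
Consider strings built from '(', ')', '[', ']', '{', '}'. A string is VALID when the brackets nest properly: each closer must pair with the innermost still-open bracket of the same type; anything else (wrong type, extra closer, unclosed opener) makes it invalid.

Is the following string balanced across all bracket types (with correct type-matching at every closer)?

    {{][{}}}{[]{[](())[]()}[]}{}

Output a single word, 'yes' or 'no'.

Answer: no

Derivation:
pos 0: push '{'; stack = {
pos 1: push '{'; stack = {{
pos 2: saw closer ']' but top of stack is '{' (expected '}') → INVALID
Verdict: type mismatch at position 2: ']' closes '{' → no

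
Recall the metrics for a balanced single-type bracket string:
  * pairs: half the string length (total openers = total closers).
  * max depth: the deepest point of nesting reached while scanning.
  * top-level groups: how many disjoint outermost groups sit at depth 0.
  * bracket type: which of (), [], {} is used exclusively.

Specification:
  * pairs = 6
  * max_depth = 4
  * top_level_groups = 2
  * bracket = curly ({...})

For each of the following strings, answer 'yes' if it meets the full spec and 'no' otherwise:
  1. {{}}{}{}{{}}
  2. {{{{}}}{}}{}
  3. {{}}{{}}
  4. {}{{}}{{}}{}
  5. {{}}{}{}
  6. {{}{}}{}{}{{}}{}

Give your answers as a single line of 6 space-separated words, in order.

Answer: no yes no no no no

Derivation:
String 1 '{{}}{}{}{{}}': depth seq [1 2 1 0 1 0 1 0 1 2 1 0]
  -> pairs=6 depth=2 groups=4 -> no
String 2 '{{{{}}}{}}{}': depth seq [1 2 3 4 3 2 1 2 1 0 1 0]
  -> pairs=6 depth=4 groups=2 -> yes
String 3 '{{}}{{}}': depth seq [1 2 1 0 1 2 1 0]
  -> pairs=4 depth=2 groups=2 -> no
String 4 '{}{{}}{{}}{}': depth seq [1 0 1 2 1 0 1 2 1 0 1 0]
  -> pairs=6 depth=2 groups=4 -> no
String 5 '{{}}{}{}': depth seq [1 2 1 0 1 0 1 0]
  -> pairs=4 depth=2 groups=3 -> no
String 6 '{{}{}}{}{}{{}}{}': depth seq [1 2 1 2 1 0 1 0 1 0 1 2 1 0 1 0]
  -> pairs=8 depth=2 groups=5 -> no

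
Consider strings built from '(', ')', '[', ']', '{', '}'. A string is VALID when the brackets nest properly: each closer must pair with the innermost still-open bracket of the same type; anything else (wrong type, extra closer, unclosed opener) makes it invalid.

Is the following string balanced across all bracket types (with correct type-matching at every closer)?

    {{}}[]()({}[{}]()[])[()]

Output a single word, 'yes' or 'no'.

pos 0: push '{'; stack = {
pos 1: push '{'; stack = {{
pos 2: '}' matches '{'; pop; stack = {
pos 3: '}' matches '{'; pop; stack = (empty)
pos 4: push '['; stack = [
pos 5: ']' matches '['; pop; stack = (empty)
pos 6: push '('; stack = (
pos 7: ')' matches '('; pop; stack = (empty)
pos 8: push '('; stack = (
pos 9: push '{'; stack = ({
pos 10: '}' matches '{'; pop; stack = (
pos 11: push '['; stack = ([
pos 12: push '{'; stack = ([{
pos 13: '}' matches '{'; pop; stack = ([
pos 14: ']' matches '['; pop; stack = (
pos 15: push '('; stack = ((
pos 16: ')' matches '('; pop; stack = (
pos 17: push '['; stack = ([
pos 18: ']' matches '['; pop; stack = (
pos 19: ')' matches '('; pop; stack = (empty)
pos 20: push '['; stack = [
pos 21: push '('; stack = [(
pos 22: ')' matches '('; pop; stack = [
pos 23: ']' matches '['; pop; stack = (empty)
end: stack empty → VALID
Verdict: properly nested → yes

Answer: yes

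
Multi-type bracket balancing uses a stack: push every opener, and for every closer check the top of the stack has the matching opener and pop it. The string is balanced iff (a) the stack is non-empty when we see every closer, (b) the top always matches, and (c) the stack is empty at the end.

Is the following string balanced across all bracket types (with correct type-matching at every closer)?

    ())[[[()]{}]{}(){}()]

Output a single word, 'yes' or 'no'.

pos 0: push '('; stack = (
pos 1: ')' matches '('; pop; stack = (empty)
pos 2: saw closer ')' but stack is empty → INVALID
Verdict: unmatched closer ')' at position 2 → no

Answer: no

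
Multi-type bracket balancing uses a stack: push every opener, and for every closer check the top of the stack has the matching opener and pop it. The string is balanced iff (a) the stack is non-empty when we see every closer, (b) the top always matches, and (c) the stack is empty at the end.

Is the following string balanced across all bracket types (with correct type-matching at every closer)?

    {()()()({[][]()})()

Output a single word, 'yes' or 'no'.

Answer: no

Derivation:
pos 0: push '{'; stack = {
pos 1: push '('; stack = {(
pos 2: ')' matches '('; pop; stack = {
pos 3: push '('; stack = {(
pos 4: ')' matches '('; pop; stack = {
pos 5: push '('; stack = {(
pos 6: ')' matches '('; pop; stack = {
pos 7: push '('; stack = {(
pos 8: push '{'; stack = {({
pos 9: push '['; stack = {({[
pos 10: ']' matches '['; pop; stack = {({
pos 11: push '['; stack = {({[
pos 12: ']' matches '['; pop; stack = {({
pos 13: push '('; stack = {({(
pos 14: ')' matches '('; pop; stack = {({
pos 15: '}' matches '{'; pop; stack = {(
pos 16: ')' matches '('; pop; stack = {
pos 17: push '('; stack = {(
pos 18: ')' matches '('; pop; stack = {
end: stack still non-empty ({) → INVALID
Verdict: unclosed openers at end: { → no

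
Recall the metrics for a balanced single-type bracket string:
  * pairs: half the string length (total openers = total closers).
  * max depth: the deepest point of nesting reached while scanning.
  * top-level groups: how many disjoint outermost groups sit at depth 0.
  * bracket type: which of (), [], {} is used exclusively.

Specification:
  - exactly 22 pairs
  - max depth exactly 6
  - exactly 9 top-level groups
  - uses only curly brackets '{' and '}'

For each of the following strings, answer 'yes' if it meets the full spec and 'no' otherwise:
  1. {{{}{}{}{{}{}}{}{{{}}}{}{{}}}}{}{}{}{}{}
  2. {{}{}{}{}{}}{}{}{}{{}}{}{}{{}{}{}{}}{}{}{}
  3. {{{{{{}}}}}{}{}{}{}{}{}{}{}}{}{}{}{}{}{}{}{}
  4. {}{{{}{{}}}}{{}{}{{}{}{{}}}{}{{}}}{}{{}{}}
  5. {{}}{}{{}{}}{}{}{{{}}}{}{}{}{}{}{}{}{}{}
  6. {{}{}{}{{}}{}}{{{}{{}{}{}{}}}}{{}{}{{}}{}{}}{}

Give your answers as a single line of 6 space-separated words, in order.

String 1 '{{{}{}{}{{}{}}{}{{{}}}{}{{}}}}{}{}{}{}{}': depth seq [1 2 3 2 3 2 3 2 3 4 3 4 3 2 3 2 3 4 5 4 3 2 3 2 3 4 3 2 1 0 1 0 1 0 1 0 1 0 1 0]
  -> pairs=20 depth=5 groups=6 -> no
String 2 '{{}{}{}{}{}}{}{}{}{{}}{}{}{{}{}{}{}}{}{}{}': depth seq [1 2 1 2 1 2 1 2 1 2 1 0 1 0 1 0 1 0 1 2 1 0 1 0 1 0 1 2 1 2 1 2 1 2 1 0 1 0 1 0 1 0]
  -> pairs=21 depth=2 groups=11 -> no
String 3 '{{{{{{}}}}}{}{}{}{}{}{}{}{}}{}{}{}{}{}{}{}{}': depth seq [1 2 3 4 5 6 5 4 3 2 1 2 1 2 1 2 1 2 1 2 1 2 1 2 1 2 1 0 1 0 1 0 1 0 1 0 1 0 1 0 1 0 1 0]
  -> pairs=22 depth=6 groups=9 -> yes
String 4 '{}{{{}{{}}}}{{}{}{{}{}{{}}}{}{{}}}{}{{}{}}': depth seq [1 0 1 2 3 2 3 4 3 2 1 0 1 2 1 2 1 2 3 2 3 2 3 4 3 2 1 2 1 2 3 2 1 0 1 0 1 2 1 2 1 0]
  -> pairs=21 depth=4 groups=5 -> no
String 5 '{{}}{}{{}{}}{}{}{{{}}}{}{}{}{}{}{}{}{}{}': depth seq [1 2 1 0 1 0 1 2 1 2 1 0 1 0 1 0 1 2 3 2 1 0 1 0 1 0 1 0 1 0 1 0 1 0 1 0 1 0 1 0]
  -> pairs=20 depth=3 groups=15 -> no
String 6 '{{}{}{}{{}}{}}{{{}{{}{}{}{}}}}{{}{}{{}}{}{}}{}': depth seq [1 2 1 2 1 2 1 2 3 2 1 2 1 0 1 2 3 2 3 4 3 4 3 4 3 4 3 2 1 0 1 2 1 2 1 2 3 2 1 2 1 2 1 0 1 0]
  -> pairs=23 depth=4 groups=4 -> no

Answer: no no yes no no no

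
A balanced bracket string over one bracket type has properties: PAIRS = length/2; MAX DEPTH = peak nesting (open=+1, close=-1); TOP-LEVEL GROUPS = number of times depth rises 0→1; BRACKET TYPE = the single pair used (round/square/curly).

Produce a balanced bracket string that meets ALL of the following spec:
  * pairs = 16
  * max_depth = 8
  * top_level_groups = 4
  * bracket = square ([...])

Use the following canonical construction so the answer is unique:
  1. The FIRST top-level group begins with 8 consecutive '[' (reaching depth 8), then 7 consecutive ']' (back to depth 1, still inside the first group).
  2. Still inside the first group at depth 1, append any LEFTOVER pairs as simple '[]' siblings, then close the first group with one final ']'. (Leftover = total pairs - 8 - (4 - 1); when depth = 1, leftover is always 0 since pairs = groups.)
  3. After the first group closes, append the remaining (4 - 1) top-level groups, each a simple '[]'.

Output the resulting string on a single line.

Answer: [[[[[[[[]]]]]]][][][][][]][][][]

Derivation:
Spec: pairs=16 depth=8 groups=4
Leftover pairs = 16 - 8 - (4-1) = 5
First group: deep chain of depth 8 + 5 sibling pairs
Remaining 3 groups: simple '[]' each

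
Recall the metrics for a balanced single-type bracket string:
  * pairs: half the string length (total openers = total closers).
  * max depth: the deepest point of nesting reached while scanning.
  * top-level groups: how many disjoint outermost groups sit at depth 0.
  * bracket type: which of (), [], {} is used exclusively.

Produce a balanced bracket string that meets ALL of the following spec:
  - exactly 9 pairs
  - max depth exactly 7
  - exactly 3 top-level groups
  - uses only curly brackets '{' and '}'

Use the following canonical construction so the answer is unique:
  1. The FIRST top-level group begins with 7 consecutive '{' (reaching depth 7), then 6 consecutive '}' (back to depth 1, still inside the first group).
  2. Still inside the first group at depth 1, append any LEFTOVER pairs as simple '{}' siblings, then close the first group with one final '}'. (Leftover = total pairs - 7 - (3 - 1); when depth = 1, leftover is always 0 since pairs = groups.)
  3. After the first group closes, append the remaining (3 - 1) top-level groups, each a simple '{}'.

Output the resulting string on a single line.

Spec: pairs=9 depth=7 groups=3
Leftover pairs = 9 - 7 - (3-1) = 0
First group: deep chain of depth 7 + 0 sibling pairs
Remaining 2 groups: simple '{}' each

Answer: {{{{{{{}}}}}}}{}{}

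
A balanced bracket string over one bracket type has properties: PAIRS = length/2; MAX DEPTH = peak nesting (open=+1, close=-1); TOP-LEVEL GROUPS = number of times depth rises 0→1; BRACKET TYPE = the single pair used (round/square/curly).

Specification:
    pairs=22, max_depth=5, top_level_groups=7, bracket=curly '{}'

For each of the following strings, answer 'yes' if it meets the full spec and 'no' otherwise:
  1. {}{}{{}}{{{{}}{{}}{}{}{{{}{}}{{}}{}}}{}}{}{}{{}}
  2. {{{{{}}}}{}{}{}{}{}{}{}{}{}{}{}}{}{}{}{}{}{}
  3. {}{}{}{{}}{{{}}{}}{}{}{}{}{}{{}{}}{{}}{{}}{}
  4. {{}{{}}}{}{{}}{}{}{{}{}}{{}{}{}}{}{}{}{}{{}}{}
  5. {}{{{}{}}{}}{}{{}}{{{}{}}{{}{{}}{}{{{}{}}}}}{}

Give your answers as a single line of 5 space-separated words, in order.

String 1 '{}{}{{}}{{{{}}{{}}{}{}{{{}{}}{{}}{}}}{}}{}{}{{}}': depth seq [1 0 1 0 1 2 1 0 1 2 3 4 3 2 3 4 3 2 3 2 3 2 3 4 5 4 5 4 3 4 5 4 3 4 3 2 1 2 1 0 1 0 1 0 1 2 1 0]
  -> pairs=24 depth=5 groups=7 -> no
String 2 '{{{{{}}}}{}{}{}{}{}{}{}{}{}{}{}}{}{}{}{}{}{}': depth seq [1 2 3 4 5 4 3 2 1 2 1 2 1 2 1 2 1 2 1 2 1 2 1 2 1 2 1 2 1 2 1 0 1 0 1 0 1 0 1 0 1 0 1 0]
  -> pairs=22 depth=5 groups=7 -> yes
String 3 '{}{}{}{{}}{{{}}{}}{}{}{}{}{}{{}{}}{{}}{{}}{}': depth seq [1 0 1 0 1 0 1 2 1 0 1 2 3 2 1 2 1 0 1 0 1 0 1 0 1 0 1 0 1 2 1 2 1 0 1 2 1 0 1 2 1 0 1 0]
  -> pairs=22 depth=3 groups=14 -> no
String 4 '{{}{{}}}{}{{}}{}{}{{}{}}{{}{}{}}{}{}{}{}{{}}{}': depth seq [1 2 1 2 3 2 1 0 1 0 1 2 1 0 1 0 1 0 1 2 1 2 1 0 1 2 1 2 1 2 1 0 1 0 1 0 1 0 1 0 1 2 1 0 1 0]
  -> pairs=23 depth=3 groups=13 -> no
String 5 '{}{{{}{}}{}}{}{{}}{{{}{}}{{}{{}}{}{{{}{}}}}}{}': depth seq [1 0 1 2 3 2 3 2 1 2 1 0 1 0 1 2 1 0 1 2 3 2 3 2 1 2 3 2 3 4 3 2 3 2 3 4 5 4 5 4 3 2 1 0 1 0]
  -> pairs=23 depth=5 groups=6 -> no

Answer: no yes no no no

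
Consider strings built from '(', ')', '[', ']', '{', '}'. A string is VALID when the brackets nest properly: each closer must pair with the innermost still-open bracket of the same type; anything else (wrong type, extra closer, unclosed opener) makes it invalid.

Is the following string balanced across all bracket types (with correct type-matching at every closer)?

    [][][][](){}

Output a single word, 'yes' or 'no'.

Answer: yes

Derivation:
pos 0: push '['; stack = [
pos 1: ']' matches '['; pop; stack = (empty)
pos 2: push '['; stack = [
pos 3: ']' matches '['; pop; stack = (empty)
pos 4: push '['; stack = [
pos 5: ']' matches '['; pop; stack = (empty)
pos 6: push '['; stack = [
pos 7: ']' matches '['; pop; stack = (empty)
pos 8: push '('; stack = (
pos 9: ')' matches '('; pop; stack = (empty)
pos 10: push '{'; stack = {
pos 11: '}' matches '{'; pop; stack = (empty)
end: stack empty → VALID
Verdict: properly nested → yes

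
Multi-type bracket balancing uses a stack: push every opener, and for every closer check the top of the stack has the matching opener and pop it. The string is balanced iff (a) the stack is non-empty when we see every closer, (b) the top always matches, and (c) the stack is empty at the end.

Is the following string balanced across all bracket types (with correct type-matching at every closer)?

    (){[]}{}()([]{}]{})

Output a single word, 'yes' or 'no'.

Answer: no

Derivation:
pos 0: push '('; stack = (
pos 1: ')' matches '('; pop; stack = (empty)
pos 2: push '{'; stack = {
pos 3: push '['; stack = {[
pos 4: ']' matches '['; pop; stack = {
pos 5: '}' matches '{'; pop; stack = (empty)
pos 6: push '{'; stack = {
pos 7: '}' matches '{'; pop; stack = (empty)
pos 8: push '('; stack = (
pos 9: ')' matches '('; pop; stack = (empty)
pos 10: push '('; stack = (
pos 11: push '['; stack = ([
pos 12: ']' matches '['; pop; stack = (
pos 13: push '{'; stack = ({
pos 14: '}' matches '{'; pop; stack = (
pos 15: saw closer ']' but top of stack is '(' (expected ')') → INVALID
Verdict: type mismatch at position 15: ']' closes '(' → no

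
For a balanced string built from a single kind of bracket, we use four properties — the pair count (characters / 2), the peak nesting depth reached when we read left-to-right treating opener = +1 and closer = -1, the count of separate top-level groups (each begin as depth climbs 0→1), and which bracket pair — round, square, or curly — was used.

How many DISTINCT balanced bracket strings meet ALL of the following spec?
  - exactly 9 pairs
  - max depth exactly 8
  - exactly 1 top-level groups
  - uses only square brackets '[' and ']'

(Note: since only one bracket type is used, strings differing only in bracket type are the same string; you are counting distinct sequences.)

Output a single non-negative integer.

Spec: pairs=9 depth=8 groups=1
Count(depth <= 8) = 1429
Count(depth <= 7) = 1416
Count(depth == 8) = 1429 - 1416 = 13

Answer: 13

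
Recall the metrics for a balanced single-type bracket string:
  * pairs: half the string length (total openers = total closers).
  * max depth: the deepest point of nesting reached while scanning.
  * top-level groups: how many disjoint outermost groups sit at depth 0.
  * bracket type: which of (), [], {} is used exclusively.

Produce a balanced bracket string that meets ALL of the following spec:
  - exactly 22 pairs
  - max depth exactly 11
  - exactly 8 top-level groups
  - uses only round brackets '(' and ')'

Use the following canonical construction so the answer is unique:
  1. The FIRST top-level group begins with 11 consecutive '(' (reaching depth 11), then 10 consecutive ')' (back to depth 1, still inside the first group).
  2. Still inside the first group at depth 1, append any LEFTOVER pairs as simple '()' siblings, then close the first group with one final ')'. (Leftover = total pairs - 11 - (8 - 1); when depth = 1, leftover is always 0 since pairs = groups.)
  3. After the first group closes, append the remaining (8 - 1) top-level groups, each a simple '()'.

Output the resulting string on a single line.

Answer: ((((((((((())))))))))()()()())()()()()()()()

Derivation:
Spec: pairs=22 depth=11 groups=8
Leftover pairs = 22 - 11 - (8-1) = 4
First group: deep chain of depth 11 + 4 sibling pairs
Remaining 7 groups: simple '()' each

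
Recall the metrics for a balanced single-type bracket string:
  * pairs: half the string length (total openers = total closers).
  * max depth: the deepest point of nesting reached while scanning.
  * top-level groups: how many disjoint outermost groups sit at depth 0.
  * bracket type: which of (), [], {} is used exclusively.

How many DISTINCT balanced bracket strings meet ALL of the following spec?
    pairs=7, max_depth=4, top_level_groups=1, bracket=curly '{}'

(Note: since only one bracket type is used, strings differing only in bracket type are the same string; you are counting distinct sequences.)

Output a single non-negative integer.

Spec: pairs=7 depth=4 groups=1
Count(depth <= 4) = 89
Count(depth <= 3) = 32
Count(depth == 4) = 89 - 32 = 57

Answer: 57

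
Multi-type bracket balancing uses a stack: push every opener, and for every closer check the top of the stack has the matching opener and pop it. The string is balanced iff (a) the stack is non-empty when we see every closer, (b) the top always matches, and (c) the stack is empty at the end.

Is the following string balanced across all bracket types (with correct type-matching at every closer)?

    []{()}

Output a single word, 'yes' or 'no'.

Answer: yes

Derivation:
pos 0: push '['; stack = [
pos 1: ']' matches '['; pop; stack = (empty)
pos 2: push '{'; stack = {
pos 3: push '('; stack = {(
pos 4: ')' matches '('; pop; stack = {
pos 5: '}' matches '{'; pop; stack = (empty)
end: stack empty → VALID
Verdict: properly nested → yes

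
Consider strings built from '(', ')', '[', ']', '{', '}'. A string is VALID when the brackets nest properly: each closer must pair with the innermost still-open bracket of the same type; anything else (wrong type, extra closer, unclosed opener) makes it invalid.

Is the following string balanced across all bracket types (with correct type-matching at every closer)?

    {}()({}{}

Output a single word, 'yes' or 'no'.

Answer: no

Derivation:
pos 0: push '{'; stack = {
pos 1: '}' matches '{'; pop; stack = (empty)
pos 2: push '('; stack = (
pos 3: ')' matches '('; pop; stack = (empty)
pos 4: push '('; stack = (
pos 5: push '{'; stack = ({
pos 6: '}' matches '{'; pop; stack = (
pos 7: push '{'; stack = ({
pos 8: '}' matches '{'; pop; stack = (
end: stack still non-empty (() → INVALID
Verdict: unclosed openers at end: ( → no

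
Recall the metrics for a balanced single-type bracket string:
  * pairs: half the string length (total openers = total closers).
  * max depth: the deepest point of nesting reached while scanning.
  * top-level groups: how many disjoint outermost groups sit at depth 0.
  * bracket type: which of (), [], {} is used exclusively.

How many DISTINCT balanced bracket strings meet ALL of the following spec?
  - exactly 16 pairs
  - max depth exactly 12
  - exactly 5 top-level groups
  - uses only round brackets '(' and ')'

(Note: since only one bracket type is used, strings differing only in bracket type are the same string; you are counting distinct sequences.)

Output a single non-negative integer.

Answer: 5

Derivation:
Spec: pairs=16 depth=12 groups=5
Count(depth <= 12) = 2414425
Count(depth <= 11) = 2414420
Count(depth == 12) = 2414425 - 2414420 = 5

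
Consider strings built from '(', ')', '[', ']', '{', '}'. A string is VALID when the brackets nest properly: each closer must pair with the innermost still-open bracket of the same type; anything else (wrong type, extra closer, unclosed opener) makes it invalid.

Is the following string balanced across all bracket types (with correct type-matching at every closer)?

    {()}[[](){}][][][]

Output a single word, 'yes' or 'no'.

Answer: yes

Derivation:
pos 0: push '{'; stack = {
pos 1: push '('; stack = {(
pos 2: ')' matches '('; pop; stack = {
pos 3: '}' matches '{'; pop; stack = (empty)
pos 4: push '['; stack = [
pos 5: push '['; stack = [[
pos 6: ']' matches '['; pop; stack = [
pos 7: push '('; stack = [(
pos 8: ')' matches '('; pop; stack = [
pos 9: push '{'; stack = [{
pos 10: '}' matches '{'; pop; stack = [
pos 11: ']' matches '['; pop; stack = (empty)
pos 12: push '['; stack = [
pos 13: ']' matches '['; pop; stack = (empty)
pos 14: push '['; stack = [
pos 15: ']' matches '['; pop; stack = (empty)
pos 16: push '['; stack = [
pos 17: ']' matches '['; pop; stack = (empty)
end: stack empty → VALID
Verdict: properly nested → yes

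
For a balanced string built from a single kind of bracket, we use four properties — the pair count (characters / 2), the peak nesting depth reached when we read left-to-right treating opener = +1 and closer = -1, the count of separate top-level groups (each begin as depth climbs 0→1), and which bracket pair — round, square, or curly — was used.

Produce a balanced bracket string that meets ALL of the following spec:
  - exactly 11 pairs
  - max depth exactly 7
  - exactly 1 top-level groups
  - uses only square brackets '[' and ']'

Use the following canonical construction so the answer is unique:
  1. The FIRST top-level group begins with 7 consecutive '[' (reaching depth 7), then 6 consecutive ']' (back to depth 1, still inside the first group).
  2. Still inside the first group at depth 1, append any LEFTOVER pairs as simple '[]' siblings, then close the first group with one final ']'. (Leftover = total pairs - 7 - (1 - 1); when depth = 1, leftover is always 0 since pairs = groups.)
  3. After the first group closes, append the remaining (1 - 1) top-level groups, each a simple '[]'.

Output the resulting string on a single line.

Answer: [[[[[[[]]]]]][][][][]]

Derivation:
Spec: pairs=11 depth=7 groups=1
Leftover pairs = 11 - 7 - (1-1) = 4
First group: deep chain of depth 7 + 4 sibling pairs
Remaining 0 groups: simple '[]' each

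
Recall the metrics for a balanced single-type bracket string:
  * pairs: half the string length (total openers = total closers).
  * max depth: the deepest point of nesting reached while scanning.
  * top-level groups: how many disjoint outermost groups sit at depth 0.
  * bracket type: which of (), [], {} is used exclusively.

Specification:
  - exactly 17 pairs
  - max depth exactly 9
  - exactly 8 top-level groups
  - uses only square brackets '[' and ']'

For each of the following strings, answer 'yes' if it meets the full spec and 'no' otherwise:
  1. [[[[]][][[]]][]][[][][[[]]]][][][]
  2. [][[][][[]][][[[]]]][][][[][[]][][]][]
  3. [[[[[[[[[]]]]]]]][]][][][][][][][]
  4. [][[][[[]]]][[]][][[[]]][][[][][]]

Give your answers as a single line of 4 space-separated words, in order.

Answer: no no yes no

Derivation:
String 1 '[[[[]][][[]]][]][[][][[[]]]][][][]': depth seq [1 2 3 4 3 2 3 2 3 4 3 2 1 2 1 0 1 2 1 2 1 2 3 4 3 2 1 0 1 0 1 0 1 0]
  -> pairs=17 depth=4 groups=5 -> no
String 2 '[][[][][[]][][[[]]]][][][[][[]][][]][]': depth seq [1 0 1 2 1 2 1 2 3 2 1 2 1 2 3 4 3 2 1 0 1 0 1 0 1 2 1 2 3 2 1 2 1 2 1 0 1 0]
  -> pairs=19 depth=4 groups=6 -> no
String 3 '[[[[[[[[[]]]]]]]][]][][][][][][][]': depth seq [1 2 3 4 5 6 7 8 9 8 7 6 5 4 3 2 1 2 1 0 1 0 1 0 1 0 1 0 1 0 1 0 1 0]
  -> pairs=17 depth=9 groups=8 -> yes
String 4 '[][[][[[]]]][[]][][[[]]][][[][][]]': depth seq [1 0 1 2 1 2 3 4 3 2 1 0 1 2 1 0 1 0 1 2 3 2 1 0 1 0 1 2 1 2 1 2 1 0]
  -> pairs=17 depth=4 groups=7 -> no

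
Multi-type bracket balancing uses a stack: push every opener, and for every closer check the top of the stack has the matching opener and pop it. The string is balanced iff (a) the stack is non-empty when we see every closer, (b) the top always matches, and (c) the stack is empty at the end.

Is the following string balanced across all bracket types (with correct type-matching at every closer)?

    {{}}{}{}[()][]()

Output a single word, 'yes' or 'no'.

pos 0: push '{'; stack = {
pos 1: push '{'; stack = {{
pos 2: '}' matches '{'; pop; stack = {
pos 3: '}' matches '{'; pop; stack = (empty)
pos 4: push '{'; stack = {
pos 5: '}' matches '{'; pop; stack = (empty)
pos 6: push '{'; stack = {
pos 7: '}' matches '{'; pop; stack = (empty)
pos 8: push '['; stack = [
pos 9: push '('; stack = [(
pos 10: ')' matches '('; pop; stack = [
pos 11: ']' matches '['; pop; stack = (empty)
pos 12: push '['; stack = [
pos 13: ']' matches '['; pop; stack = (empty)
pos 14: push '('; stack = (
pos 15: ')' matches '('; pop; stack = (empty)
end: stack empty → VALID
Verdict: properly nested → yes

Answer: yes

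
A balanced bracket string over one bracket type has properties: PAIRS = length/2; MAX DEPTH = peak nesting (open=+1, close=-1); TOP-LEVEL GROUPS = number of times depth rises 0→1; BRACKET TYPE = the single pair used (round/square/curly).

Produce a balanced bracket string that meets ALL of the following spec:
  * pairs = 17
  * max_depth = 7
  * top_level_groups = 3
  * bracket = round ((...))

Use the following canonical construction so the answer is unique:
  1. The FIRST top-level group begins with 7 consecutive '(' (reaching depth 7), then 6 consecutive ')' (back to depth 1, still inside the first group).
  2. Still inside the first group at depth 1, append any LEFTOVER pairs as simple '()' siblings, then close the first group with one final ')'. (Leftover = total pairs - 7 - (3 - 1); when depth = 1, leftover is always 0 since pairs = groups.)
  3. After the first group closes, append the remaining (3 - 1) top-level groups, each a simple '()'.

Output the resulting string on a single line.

Answer: ((((((())))))()()()()()()()())()()

Derivation:
Spec: pairs=17 depth=7 groups=3
Leftover pairs = 17 - 7 - (3-1) = 8
First group: deep chain of depth 7 + 8 sibling pairs
Remaining 2 groups: simple '()' each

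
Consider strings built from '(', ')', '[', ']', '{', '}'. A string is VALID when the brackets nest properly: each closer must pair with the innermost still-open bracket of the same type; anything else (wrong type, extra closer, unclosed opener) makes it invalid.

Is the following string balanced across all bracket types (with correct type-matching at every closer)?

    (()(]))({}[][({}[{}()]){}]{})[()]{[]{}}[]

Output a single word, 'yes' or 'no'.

Answer: no

Derivation:
pos 0: push '('; stack = (
pos 1: push '('; stack = ((
pos 2: ')' matches '('; pop; stack = (
pos 3: push '('; stack = ((
pos 4: saw closer ']' but top of stack is '(' (expected ')') → INVALID
Verdict: type mismatch at position 4: ']' closes '(' → no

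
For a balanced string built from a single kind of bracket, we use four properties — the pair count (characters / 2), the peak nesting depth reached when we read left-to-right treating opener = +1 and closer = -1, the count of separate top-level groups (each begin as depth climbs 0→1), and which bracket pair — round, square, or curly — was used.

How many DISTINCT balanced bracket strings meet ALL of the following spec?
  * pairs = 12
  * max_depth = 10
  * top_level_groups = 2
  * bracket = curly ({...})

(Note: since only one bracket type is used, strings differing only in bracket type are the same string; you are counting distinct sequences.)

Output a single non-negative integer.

Spec: pairs=12 depth=10 groups=2
Count(depth <= 10) = 58784
Count(depth <= 9) = 58748
Count(depth == 10) = 58784 - 58748 = 36

Answer: 36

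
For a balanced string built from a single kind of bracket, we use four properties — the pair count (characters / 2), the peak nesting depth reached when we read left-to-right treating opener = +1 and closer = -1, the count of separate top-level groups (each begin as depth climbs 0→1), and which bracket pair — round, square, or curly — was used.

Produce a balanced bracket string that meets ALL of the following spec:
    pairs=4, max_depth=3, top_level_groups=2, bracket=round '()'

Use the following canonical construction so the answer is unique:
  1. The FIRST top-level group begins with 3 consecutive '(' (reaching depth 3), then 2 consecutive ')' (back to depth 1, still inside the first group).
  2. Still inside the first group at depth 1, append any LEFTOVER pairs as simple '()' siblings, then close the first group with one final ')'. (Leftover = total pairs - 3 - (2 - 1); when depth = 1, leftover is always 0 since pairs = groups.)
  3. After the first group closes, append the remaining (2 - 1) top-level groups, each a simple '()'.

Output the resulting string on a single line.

Answer: ((()))()

Derivation:
Spec: pairs=4 depth=3 groups=2
Leftover pairs = 4 - 3 - (2-1) = 0
First group: deep chain of depth 3 + 0 sibling pairs
Remaining 1 groups: simple '()' each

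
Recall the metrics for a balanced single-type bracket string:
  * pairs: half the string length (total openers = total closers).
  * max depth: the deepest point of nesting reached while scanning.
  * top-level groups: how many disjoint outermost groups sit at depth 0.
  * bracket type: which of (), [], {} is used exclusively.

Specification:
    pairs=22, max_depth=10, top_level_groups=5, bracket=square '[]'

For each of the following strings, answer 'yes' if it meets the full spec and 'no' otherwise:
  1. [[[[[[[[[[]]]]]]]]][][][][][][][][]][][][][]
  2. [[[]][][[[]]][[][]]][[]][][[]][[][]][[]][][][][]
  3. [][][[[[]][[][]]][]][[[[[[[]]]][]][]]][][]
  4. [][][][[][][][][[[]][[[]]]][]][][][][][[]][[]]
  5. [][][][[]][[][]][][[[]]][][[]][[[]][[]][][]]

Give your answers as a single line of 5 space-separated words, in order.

String 1 '[[[[[[[[[[]]]]]]]]][][][][][][][][]][][][][]': depth seq [1 2 3 4 5 6 7 8 9 10 9 8 7 6 5 4 3 2 1 2 1 2 1 2 1 2 1 2 1 2 1 2 1 2 1 0 1 0 1 0 1 0 1 0]
  -> pairs=22 depth=10 groups=5 -> yes
String 2 '[[[]][][[[]]][[][]]][[]][][[]][[][]][[]][][][][]': depth seq [1 2 3 2 1 2 1 2 3 4 3 2 1 2 3 2 3 2 1 0 1 2 1 0 1 0 1 2 1 0 1 2 1 2 1 0 1 2 1 0 1 0 1 0 1 0 1 0]
  -> pairs=24 depth=4 groups=10 -> no
String 3 '[][][[[[]][[][]]][]][[[[[[[]]]][]][]]][][]': depth seq [1 0 1 0 1 2 3 4 3 2 3 4 3 4 3 2 1 2 1 0 1 2 3 4 5 6 7 6 5 4 3 4 3 2 3 2 1 0 1 0 1 0]
  -> pairs=21 depth=7 groups=6 -> no
String 4 '[][][][[][][][][[[]][[[]]]][]][][][][][[]][[]]': depth seq [1 0 1 0 1 0 1 2 1 2 1 2 1 2 1 2 3 4 3 2 3 4 5 4 3 2 1 2 1 0 1 0 1 0 1 0 1 0 1 2 1 0 1 2 1 0]
  -> pairs=23 depth=5 groups=10 -> no
String 5 '[][][][[]][[][]][][[[]]][][[]][[[]][[]][][]]': depth seq [1 0 1 0 1 0 1 2 1 0 1 2 1 2 1 0 1 0 1 2 3 2 1 0 1 0 1 2 1 0 1 2 3 2 1 2 3 2 1 2 1 2 1 0]
  -> pairs=22 depth=3 groups=10 -> no

Answer: yes no no no no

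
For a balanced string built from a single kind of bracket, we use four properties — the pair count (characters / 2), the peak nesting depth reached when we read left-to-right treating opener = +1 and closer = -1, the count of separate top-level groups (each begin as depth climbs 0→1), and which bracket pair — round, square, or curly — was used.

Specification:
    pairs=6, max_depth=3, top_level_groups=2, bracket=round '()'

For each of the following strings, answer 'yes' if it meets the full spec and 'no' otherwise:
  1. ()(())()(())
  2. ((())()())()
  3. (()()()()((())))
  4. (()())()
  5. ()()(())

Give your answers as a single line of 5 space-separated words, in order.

Answer: no yes no no no

Derivation:
String 1 '()(())()(())': depth seq [1 0 1 2 1 0 1 0 1 2 1 0]
  -> pairs=6 depth=2 groups=4 -> no
String 2 '((())()())()': depth seq [1 2 3 2 1 2 1 2 1 0 1 0]
  -> pairs=6 depth=3 groups=2 -> yes
String 3 '(()()()()((())))': depth seq [1 2 1 2 1 2 1 2 1 2 3 4 3 2 1 0]
  -> pairs=8 depth=4 groups=1 -> no
String 4 '(()())()': depth seq [1 2 1 2 1 0 1 0]
  -> pairs=4 depth=2 groups=2 -> no
String 5 '()()(())': depth seq [1 0 1 0 1 2 1 0]
  -> pairs=4 depth=2 groups=3 -> no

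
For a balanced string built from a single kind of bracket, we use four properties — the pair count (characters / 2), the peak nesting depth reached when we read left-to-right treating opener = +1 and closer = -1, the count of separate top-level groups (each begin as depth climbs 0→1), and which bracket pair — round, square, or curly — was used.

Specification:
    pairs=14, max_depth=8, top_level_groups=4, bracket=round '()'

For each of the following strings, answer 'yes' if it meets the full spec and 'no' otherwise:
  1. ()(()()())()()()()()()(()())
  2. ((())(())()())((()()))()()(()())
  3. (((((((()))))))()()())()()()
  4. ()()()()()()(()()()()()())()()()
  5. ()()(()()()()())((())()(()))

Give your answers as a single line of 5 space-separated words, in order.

String 1 '()(()()())()()()()()()(()())': depth seq [1 0 1 2 1 2 1 2 1 0 1 0 1 0 1 0 1 0 1 0 1 0 1 2 1 2 1 0]
  -> pairs=14 depth=2 groups=9 -> no
String 2 '((())(())()())((()()))()()(()())': depth seq [1 2 3 2 1 2 3 2 1 2 1 2 1 0 1 2 3 2 3 2 1 0 1 0 1 0 1 2 1 2 1 0]
  -> pairs=16 depth=3 groups=5 -> no
String 3 '(((((((()))))))()()())()()()': depth seq [1 2 3 4 5 6 7 8 7 6 5 4 3 2 1 2 1 2 1 2 1 0 1 0 1 0 1 0]
  -> pairs=14 depth=8 groups=4 -> yes
String 4 '()()()()()()(()()()()()())()()()': depth seq [1 0 1 0 1 0 1 0 1 0 1 0 1 2 1 2 1 2 1 2 1 2 1 2 1 0 1 0 1 0 1 0]
  -> pairs=16 depth=2 groups=10 -> no
String 5 '()()(()()()()())((())()(()))': depth seq [1 0 1 0 1 2 1 2 1 2 1 2 1 2 1 0 1 2 3 2 1 2 1 2 3 2 1 0]
  -> pairs=14 depth=3 groups=4 -> no

Answer: no no yes no no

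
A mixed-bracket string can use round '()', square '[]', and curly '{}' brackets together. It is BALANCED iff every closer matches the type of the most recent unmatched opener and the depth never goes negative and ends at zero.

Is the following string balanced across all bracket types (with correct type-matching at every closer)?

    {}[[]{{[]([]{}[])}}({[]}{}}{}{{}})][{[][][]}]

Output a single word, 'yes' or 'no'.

pos 0: push '{'; stack = {
pos 1: '}' matches '{'; pop; stack = (empty)
pos 2: push '['; stack = [
pos 3: push '['; stack = [[
pos 4: ']' matches '['; pop; stack = [
pos 5: push '{'; stack = [{
pos 6: push '{'; stack = [{{
pos 7: push '['; stack = [{{[
pos 8: ']' matches '['; pop; stack = [{{
pos 9: push '('; stack = [{{(
pos 10: push '['; stack = [{{([
pos 11: ']' matches '['; pop; stack = [{{(
pos 12: push '{'; stack = [{{({
pos 13: '}' matches '{'; pop; stack = [{{(
pos 14: push '['; stack = [{{([
pos 15: ']' matches '['; pop; stack = [{{(
pos 16: ')' matches '('; pop; stack = [{{
pos 17: '}' matches '{'; pop; stack = [{
pos 18: '}' matches '{'; pop; stack = [
pos 19: push '('; stack = [(
pos 20: push '{'; stack = [({
pos 21: push '['; stack = [({[
pos 22: ']' matches '['; pop; stack = [({
pos 23: '}' matches '{'; pop; stack = [(
pos 24: push '{'; stack = [({
pos 25: '}' matches '{'; pop; stack = [(
pos 26: saw closer '}' but top of stack is '(' (expected ')') → INVALID
Verdict: type mismatch at position 26: '}' closes '(' → no

Answer: no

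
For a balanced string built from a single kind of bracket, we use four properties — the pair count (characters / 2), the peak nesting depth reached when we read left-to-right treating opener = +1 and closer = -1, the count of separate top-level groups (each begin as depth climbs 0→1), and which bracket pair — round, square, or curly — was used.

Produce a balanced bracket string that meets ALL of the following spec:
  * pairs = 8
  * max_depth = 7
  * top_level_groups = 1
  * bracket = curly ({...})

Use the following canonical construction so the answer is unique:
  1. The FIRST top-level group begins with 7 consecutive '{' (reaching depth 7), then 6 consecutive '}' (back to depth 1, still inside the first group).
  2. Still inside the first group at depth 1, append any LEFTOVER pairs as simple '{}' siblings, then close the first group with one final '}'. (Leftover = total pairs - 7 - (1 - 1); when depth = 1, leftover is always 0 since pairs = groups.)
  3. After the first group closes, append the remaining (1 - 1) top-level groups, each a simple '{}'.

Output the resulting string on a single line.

Answer: {{{{{{{}}}}}}{}}

Derivation:
Spec: pairs=8 depth=7 groups=1
Leftover pairs = 8 - 7 - (1-1) = 1
First group: deep chain of depth 7 + 1 sibling pairs
Remaining 0 groups: simple '{}' each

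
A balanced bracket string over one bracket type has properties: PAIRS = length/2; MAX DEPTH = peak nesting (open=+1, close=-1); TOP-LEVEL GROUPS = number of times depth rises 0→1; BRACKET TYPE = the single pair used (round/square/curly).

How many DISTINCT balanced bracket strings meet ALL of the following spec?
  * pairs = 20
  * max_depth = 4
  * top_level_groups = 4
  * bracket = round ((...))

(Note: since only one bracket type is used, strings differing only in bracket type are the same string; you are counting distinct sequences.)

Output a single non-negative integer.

Spec: pairs=20 depth=4 groups=4
Count(depth <= 4) = 109837347
Count(depth <= 3) = 6909952
Count(depth == 4) = 109837347 - 6909952 = 102927395

Answer: 102927395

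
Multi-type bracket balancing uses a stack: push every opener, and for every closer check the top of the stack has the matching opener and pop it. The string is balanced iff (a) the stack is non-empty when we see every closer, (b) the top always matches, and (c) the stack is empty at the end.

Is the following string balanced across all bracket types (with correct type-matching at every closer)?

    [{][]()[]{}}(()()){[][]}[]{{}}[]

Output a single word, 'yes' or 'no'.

Answer: no

Derivation:
pos 0: push '['; stack = [
pos 1: push '{'; stack = [{
pos 2: saw closer ']' but top of stack is '{' (expected '}') → INVALID
Verdict: type mismatch at position 2: ']' closes '{' → no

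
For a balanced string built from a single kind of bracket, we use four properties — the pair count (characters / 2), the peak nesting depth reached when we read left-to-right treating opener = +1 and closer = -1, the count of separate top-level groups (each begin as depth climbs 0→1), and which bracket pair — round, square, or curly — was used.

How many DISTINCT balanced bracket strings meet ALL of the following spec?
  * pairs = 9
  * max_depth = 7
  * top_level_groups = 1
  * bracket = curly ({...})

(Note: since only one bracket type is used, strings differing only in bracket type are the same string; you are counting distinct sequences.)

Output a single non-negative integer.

Spec: pairs=9 depth=7 groups=1
Count(depth <= 7) = 1416
Count(depth <= 6) = 1341
Count(depth == 7) = 1416 - 1341 = 75

Answer: 75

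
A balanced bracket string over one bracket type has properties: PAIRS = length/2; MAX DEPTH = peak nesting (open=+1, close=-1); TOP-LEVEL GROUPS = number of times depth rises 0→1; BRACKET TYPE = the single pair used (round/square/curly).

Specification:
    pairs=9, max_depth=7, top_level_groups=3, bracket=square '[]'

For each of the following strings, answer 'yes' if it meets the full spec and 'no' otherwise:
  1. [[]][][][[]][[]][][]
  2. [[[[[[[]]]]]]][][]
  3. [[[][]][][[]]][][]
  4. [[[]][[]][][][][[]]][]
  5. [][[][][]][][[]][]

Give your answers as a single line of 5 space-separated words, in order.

String 1 '[[]][][][[]][[]][][]': depth seq [1 2 1 0 1 0 1 0 1 2 1 0 1 2 1 0 1 0 1 0]
  -> pairs=10 depth=2 groups=7 -> no
String 2 '[[[[[[[]]]]]]][][]': depth seq [1 2 3 4 5 6 7 6 5 4 3 2 1 0 1 0 1 0]
  -> pairs=9 depth=7 groups=3 -> yes
String 3 '[[[][]][][[]]][][]': depth seq [1 2 3 2 3 2 1 2 1 2 3 2 1 0 1 0 1 0]
  -> pairs=9 depth=3 groups=3 -> no
String 4 '[[[]][[]][][][][[]]][]': depth seq [1 2 3 2 1 2 3 2 1 2 1 2 1 2 1 2 3 2 1 0 1 0]
  -> pairs=11 depth=3 groups=2 -> no
String 5 '[][[][][]][][[]][]': depth seq [1 0 1 2 1 2 1 2 1 0 1 0 1 2 1 0 1 0]
  -> pairs=9 depth=2 groups=5 -> no

Answer: no yes no no no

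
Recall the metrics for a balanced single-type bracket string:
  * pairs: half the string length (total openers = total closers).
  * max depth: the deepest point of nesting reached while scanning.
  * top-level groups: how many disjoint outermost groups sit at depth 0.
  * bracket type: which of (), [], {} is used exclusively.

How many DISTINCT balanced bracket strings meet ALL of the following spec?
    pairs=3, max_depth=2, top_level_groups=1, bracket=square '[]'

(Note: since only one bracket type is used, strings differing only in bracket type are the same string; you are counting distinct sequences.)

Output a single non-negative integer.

Answer: 1

Derivation:
Spec: pairs=3 depth=2 groups=1
Count(depth <= 2) = 1
Count(depth <= 1) = 0
Count(depth == 2) = 1 - 0 = 1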